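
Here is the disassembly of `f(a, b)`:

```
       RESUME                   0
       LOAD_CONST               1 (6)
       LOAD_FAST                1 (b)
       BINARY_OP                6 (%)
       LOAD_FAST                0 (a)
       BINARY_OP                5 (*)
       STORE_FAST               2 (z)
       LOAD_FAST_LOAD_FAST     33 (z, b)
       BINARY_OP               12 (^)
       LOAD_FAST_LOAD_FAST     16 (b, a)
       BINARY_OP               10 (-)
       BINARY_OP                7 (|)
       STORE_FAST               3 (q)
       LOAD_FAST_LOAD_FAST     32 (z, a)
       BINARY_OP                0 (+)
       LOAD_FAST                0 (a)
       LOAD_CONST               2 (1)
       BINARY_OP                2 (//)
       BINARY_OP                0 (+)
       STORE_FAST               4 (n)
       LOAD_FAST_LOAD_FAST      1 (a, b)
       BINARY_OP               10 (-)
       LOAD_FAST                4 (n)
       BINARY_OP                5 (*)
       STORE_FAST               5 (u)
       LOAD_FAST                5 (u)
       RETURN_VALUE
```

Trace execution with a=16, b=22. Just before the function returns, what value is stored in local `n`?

128

LOAD_CONST → push 6. Stack: [6]
LOAD_FAST b → push 22. Stack: [6, 22]
BINARY_OP % → 6 % 22 = 6. Stack: [6]
LOAD_FAST a → push 16. Stack: [6, 16]
BINARY_OP * → 6 * 16 = 96. Stack: [96]
STORE_FAST z → z=96. Stack: []
LOAD_FAST_LOAD_FAST z,b → push 96,22. Stack: [96, 22]
BINARY_OP ^ → 96 ^ 22 = 118. Stack: [118]
LOAD_FAST_LOAD_FAST b,a → push 22,16. Stack: [118, 22, 16]
BINARY_OP - → 22 - 16 = 6. Stack: [118, 6]
BINARY_OP | → 118 | 6 = 118. Stack: [118]
STORE_FAST q → q=118. Stack: []
LOAD_FAST_LOAD_FAST z,a → push 96,16. Stack: [96, 16]
BINARY_OP + → 96 + 16 = 112. Stack: [112]
LOAD_FAST a → push 16. Stack: [112, 16]
LOAD_CONST → push 1. Stack: [112, 16, 1]
BINARY_OP // → 16 // 1 = 16. Stack: [112, 16]
BINARY_OP + → 112 + 16 = 128. Stack: [128]
STORE_FAST n → n=128. Stack: []
LOAD_FAST_LOAD_FAST a,b → push 16,22. Stack: [16, 22]
BINARY_OP - → 16 - 22 = -6. Stack: [-6]
LOAD_FAST n → push 128. Stack: [-6, 128]
BINARY_OP * → -6 * 128 = -768. Stack: [-768]
STORE_FAST u → u=-768. Stack: []
LOAD_FAST u → push -768. Stack: [-768]
RETURN_VALUE → return -768.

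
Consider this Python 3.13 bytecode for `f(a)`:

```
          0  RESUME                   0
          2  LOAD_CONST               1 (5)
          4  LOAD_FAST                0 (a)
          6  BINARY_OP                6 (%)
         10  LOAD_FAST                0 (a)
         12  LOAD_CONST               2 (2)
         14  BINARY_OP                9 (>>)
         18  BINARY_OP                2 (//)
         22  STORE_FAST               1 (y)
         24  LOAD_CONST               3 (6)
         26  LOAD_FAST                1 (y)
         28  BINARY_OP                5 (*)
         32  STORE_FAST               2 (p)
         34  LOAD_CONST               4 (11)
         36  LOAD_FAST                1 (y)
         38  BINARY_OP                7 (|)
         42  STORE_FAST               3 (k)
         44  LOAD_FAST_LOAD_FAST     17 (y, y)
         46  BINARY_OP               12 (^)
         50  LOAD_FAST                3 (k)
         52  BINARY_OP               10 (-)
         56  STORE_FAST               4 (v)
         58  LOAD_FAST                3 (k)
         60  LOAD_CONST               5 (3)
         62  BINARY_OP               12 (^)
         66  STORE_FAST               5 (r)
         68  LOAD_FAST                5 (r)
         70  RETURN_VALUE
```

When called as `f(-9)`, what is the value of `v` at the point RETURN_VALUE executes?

-11

LOAD_CONST → push 5. Stack: [5]
LOAD_FAST a → push -9. Stack: [5, -9]
BINARY_OP % → 5 % -9 = -4. Stack: [-4]
LOAD_FAST a → push -9. Stack: [-4, -9]
LOAD_CONST → push 2. Stack: [-4, -9, 2]
BINARY_OP >> → -9 >> 2 = -3. Stack: [-4, -3]
BINARY_OP // → -4 // -3 = 1. Stack: [1]
STORE_FAST y → y=1. Stack: []
LOAD_CONST → push 6. Stack: [6]
LOAD_FAST y → push 1. Stack: [6, 1]
BINARY_OP * → 6 * 1 = 6. Stack: [6]
STORE_FAST p → p=6. Stack: []
LOAD_CONST → push 11. Stack: [11]
LOAD_FAST y → push 1. Stack: [11, 1]
BINARY_OP | → 11 | 1 = 11. Stack: [11]
STORE_FAST k → k=11. Stack: []
LOAD_FAST_LOAD_FAST y,y → push 1,1. Stack: [1, 1]
BINARY_OP ^ → 1 ^ 1 = 0. Stack: [0]
LOAD_FAST k → push 11. Stack: [0, 11]
BINARY_OP - → 0 - 11 = -11. Stack: [-11]
STORE_FAST v → v=-11. Stack: []
LOAD_FAST k → push 11. Stack: [11]
LOAD_CONST → push 3. Stack: [11, 3]
BINARY_OP ^ → 11 ^ 3 = 8. Stack: [8]
STORE_FAST r → r=8. Stack: []
LOAD_FAST r → push 8. Stack: [8]
RETURN_VALUE → return 8.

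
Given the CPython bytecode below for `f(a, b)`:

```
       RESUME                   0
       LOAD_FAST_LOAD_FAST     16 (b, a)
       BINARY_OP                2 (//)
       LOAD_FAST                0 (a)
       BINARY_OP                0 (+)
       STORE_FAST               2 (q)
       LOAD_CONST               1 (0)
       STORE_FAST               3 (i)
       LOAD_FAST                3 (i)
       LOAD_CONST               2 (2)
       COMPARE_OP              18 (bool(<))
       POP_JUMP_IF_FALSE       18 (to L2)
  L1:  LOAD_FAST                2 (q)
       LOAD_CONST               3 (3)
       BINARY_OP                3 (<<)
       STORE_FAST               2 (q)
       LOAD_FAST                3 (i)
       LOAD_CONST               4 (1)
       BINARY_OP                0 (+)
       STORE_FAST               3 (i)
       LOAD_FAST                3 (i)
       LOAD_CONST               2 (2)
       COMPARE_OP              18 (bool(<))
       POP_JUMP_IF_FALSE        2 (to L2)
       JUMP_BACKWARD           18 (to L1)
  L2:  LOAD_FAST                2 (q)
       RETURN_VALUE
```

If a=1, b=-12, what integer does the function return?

LOAD_FAST_LOAD_FAST b,a → push -12,1. Stack: [-12, 1]
BINARY_OP // → -12 // 1 = -12. Stack: [-12]
LOAD_FAST a → push 1. Stack: [-12, 1]
BINARY_OP + → -12 + 1 = -11. Stack: [-11]
STORE_FAST q → q=-11. Stack: []
LOAD_CONST → push 0. Stack: [0]
STORE_FAST i → i=0. Stack: []
LOAD_FAST i → push 0. Stack: [0]
LOAD_CONST → push 2. Stack: [0, 2]
COMPARE_OP bool(<) → 0 vs 2 = True. Stack: [True]
POP_JUMP_IF_FALSE → pop True; no jump. Stack: []
LOAD_FAST q → push -11. Stack: [-11]
LOAD_CONST → push 3. Stack: [-11, 3]
BINARY_OP << → -11 << 3 = -88. Stack: [-88]
STORE_FAST q → q=-88. Stack: []
LOAD_FAST i → push 0. Stack: [0]
LOAD_CONST → push 1. Stack: [0, 1]
BINARY_OP + → 0 + 1 = 1. Stack: [1]
STORE_FAST i → i=1. Stack: []
LOAD_FAST i → push 1. Stack: [1]
LOAD_CONST → push 2. Stack: [1, 2]
COMPARE_OP bool(<) → 1 vs 2 = True. Stack: [True]
POP_JUMP_IF_FALSE → pop True; no jump. Stack: []
LOAD_FAST q → push -88. Stack: [-88]
LOAD_CONST → push 3. Stack: [-88, 3]
BINARY_OP << → -88 << 3 = -704. Stack: [-704]
STORE_FAST q → q=-704. Stack: []
LOAD_FAST i → push 1. Stack: [1]
LOAD_CONST → push 1. Stack: [1, 1]
BINARY_OP + → 1 + 1 = 2. Stack: [2]
STORE_FAST i → i=2. Stack: []
LOAD_FAST i → push 2. Stack: [2]
LOAD_CONST → push 2. Stack: [2, 2]
COMPARE_OP bool(<) → 2 vs 2 = False. Stack: [False]
POP_JUMP_IF_FALSE → pop False; jump. Stack: []
LOAD_FAST q → push -704. Stack: [-704]
RETURN_VALUE → return -704.

-704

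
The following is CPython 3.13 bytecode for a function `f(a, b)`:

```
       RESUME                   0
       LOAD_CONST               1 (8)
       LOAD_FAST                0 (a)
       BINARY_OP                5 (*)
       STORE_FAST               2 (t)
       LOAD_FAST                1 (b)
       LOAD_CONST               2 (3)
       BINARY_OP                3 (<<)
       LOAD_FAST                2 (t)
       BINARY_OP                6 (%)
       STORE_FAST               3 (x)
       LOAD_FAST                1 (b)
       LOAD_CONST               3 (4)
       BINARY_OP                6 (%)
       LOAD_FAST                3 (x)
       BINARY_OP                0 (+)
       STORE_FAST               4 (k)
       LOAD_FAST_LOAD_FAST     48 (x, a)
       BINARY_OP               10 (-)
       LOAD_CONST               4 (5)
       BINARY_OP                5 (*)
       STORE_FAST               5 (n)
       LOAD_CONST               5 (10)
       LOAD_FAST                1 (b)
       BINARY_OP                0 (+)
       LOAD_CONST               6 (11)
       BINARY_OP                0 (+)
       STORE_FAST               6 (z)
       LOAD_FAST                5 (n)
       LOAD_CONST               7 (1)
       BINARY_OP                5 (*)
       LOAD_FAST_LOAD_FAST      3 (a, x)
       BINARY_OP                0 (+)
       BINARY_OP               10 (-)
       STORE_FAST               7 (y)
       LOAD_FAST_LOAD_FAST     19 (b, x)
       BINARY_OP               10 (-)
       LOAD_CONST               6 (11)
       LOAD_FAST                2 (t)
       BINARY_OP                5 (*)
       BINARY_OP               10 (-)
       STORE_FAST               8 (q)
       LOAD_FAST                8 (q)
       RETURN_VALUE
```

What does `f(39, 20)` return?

-3572

LOAD_CONST → push 8. Stack: [8]
LOAD_FAST a → push 39. Stack: [8, 39]
BINARY_OP * → 8 * 39 = 312. Stack: [312]
STORE_FAST t → t=312. Stack: []
LOAD_FAST b → push 20. Stack: [20]
LOAD_CONST → push 3. Stack: [20, 3]
BINARY_OP << → 20 << 3 = 160. Stack: [160]
LOAD_FAST t → push 312. Stack: [160, 312]
BINARY_OP % → 160 % 312 = 160. Stack: [160]
STORE_FAST x → x=160. Stack: []
LOAD_FAST b → push 20. Stack: [20]
LOAD_CONST → push 4. Stack: [20, 4]
BINARY_OP % → 20 % 4 = 0. Stack: [0]
LOAD_FAST x → push 160. Stack: [0, 160]
BINARY_OP + → 0 + 160 = 160. Stack: [160]
STORE_FAST k → k=160. Stack: []
LOAD_FAST_LOAD_FAST x,a → push 160,39. Stack: [160, 39]
BINARY_OP - → 160 - 39 = 121. Stack: [121]
LOAD_CONST → push 5. Stack: [121, 5]
BINARY_OP * → 121 * 5 = 605. Stack: [605]
STORE_FAST n → n=605. Stack: []
LOAD_CONST → push 10. Stack: [10]
LOAD_FAST b → push 20. Stack: [10, 20]
BINARY_OP + → 10 + 20 = 30. Stack: [30]
LOAD_CONST → push 11. Stack: [30, 11]
BINARY_OP + → 30 + 11 = 41. Stack: [41]
STORE_FAST z → z=41. Stack: []
LOAD_FAST n → push 605. Stack: [605]
LOAD_CONST → push 1. Stack: [605, 1]
BINARY_OP * → 605 * 1 = 605. Stack: [605]
LOAD_FAST_LOAD_FAST a,x → push 39,160. Stack: [605, 39, 160]
BINARY_OP + → 39 + 160 = 199. Stack: [605, 199]
BINARY_OP - → 605 - 199 = 406. Stack: [406]
STORE_FAST y → y=406. Stack: []
LOAD_FAST_LOAD_FAST b,x → push 20,160. Stack: [20, 160]
BINARY_OP - → 20 - 160 = -140. Stack: [-140]
LOAD_CONST → push 11. Stack: [-140, 11]
LOAD_FAST t → push 312. Stack: [-140, 11, 312]
BINARY_OP * → 11 * 312 = 3432. Stack: [-140, 3432]
BINARY_OP - → -140 - 3432 = -3572. Stack: [-3572]
STORE_FAST q → q=-3572. Stack: []
LOAD_FAST q → push -3572. Stack: [-3572]
RETURN_VALUE → return -3572.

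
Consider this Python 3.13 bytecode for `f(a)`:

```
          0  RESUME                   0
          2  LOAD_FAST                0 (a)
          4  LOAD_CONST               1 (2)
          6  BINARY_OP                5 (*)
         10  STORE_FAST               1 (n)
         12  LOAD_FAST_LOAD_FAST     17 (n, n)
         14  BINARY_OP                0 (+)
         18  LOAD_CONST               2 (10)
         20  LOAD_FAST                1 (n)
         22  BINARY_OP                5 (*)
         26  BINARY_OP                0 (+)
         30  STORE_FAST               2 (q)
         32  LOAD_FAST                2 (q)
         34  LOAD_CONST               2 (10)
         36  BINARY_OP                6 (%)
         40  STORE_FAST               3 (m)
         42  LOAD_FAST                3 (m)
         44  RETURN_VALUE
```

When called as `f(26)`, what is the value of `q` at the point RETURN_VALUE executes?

LOAD_FAST a → push 26. Stack: [26]
LOAD_CONST → push 2. Stack: [26, 2]
BINARY_OP * → 26 * 2 = 52. Stack: [52]
STORE_FAST n → n=52. Stack: []
LOAD_FAST_LOAD_FAST n,n → push 52,52. Stack: [52, 52]
BINARY_OP + → 52 + 52 = 104. Stack: [104]
LOAD_CONST → push 10. Stack: [104, 10]
LOAD_FAST n → push 52. Stack: [104, 10, 52]
BINARY_OP * → 10 * 52 = 520. Stack: [104, 520]
BINARY_OP + → 104 + 520 = 624. Stack: [624]
STORE_FAST q → q=624. Stack: []
LOAD_FAST q → push 624. Stack: [624]
LOAD_CONST → push 10. Stack: [624, 10]
BINARY_OP % → 624 % 10 = 4. Stack: [4]
STORE_FAST m → m=4. Stack: []
LOAD_FAST m → push 4. Stack: [4]
RETURN_VALUE → return 4.

624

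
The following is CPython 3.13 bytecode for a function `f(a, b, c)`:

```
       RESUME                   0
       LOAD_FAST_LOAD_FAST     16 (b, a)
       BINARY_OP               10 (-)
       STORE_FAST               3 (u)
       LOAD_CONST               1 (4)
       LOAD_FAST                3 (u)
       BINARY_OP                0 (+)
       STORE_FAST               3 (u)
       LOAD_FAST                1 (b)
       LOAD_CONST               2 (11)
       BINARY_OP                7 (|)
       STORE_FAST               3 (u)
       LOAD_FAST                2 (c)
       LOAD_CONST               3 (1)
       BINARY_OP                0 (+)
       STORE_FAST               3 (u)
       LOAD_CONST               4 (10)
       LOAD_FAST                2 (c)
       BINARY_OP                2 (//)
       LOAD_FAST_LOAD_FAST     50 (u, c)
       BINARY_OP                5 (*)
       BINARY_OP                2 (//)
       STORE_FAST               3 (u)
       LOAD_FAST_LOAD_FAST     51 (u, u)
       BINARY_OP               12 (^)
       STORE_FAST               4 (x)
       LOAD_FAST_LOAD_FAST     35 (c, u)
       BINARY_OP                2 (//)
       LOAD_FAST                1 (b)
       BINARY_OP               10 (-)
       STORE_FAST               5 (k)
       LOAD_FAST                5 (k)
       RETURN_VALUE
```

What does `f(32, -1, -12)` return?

13

LOAD_FAST_LOAD_FAST b,a → push -1,32. Stack: [-1, 32]
BINARY_OP - → -1 - 32 = -33. Stack: [-33]
STORE_FAST u → u=-33. Stack: []
LOAD_CONST → push 4. Stack: [4]
LOAD_FAST u → push -33. Stack: [4, -33]
BINARY_OP + → 4 + -33 = -29. Stack: [-29]
STORE_FAST u → u=-29. Stack: []
LOAD_FAST b → push -1. Stack: [-1]
LOAD_CONST → push 11. Stack: [-1, 11]
BINARY_OP | → -1 | 11 = -1. Stack: [-1]
STORE_FAST u → u=-1. Stack: []
LOAD_FAST c → push -12. Stack: [-12]
LOAD_CONST → push 1. Stack: [-12, 1]
BINARY_OP + → -12 + 1 = -11. Stack: [-11]
STORE_FAST u → u=-11. Stack: []
LOAD_CONST → push 10. Stack: [10]
LOAD_FAST c → push -12. Stack: [10, -12]
BINARY_OP // → 10 // -12 = -1. Stack: [-1]
LOAD_FAST_LOAD_FAST u,c → push -11,-12. Stack: [-1, -11, -12]
BINARY_OP * → -11 * -12 = 132. Stack: [-1, 132]
BINARY_OP // → -1 // 132 = -1. Stack: [-1]
STORE_FAST u → u=-1. Stack: []
LOAD_FAST_LOAD_FAST u,u → push -1,-1. Stack: [-1, -1]
BINARY_OP ^ → -1 ^ -1 = 0. Stack: [0]
STORE_FAST x → x=0. Stack: []
LOAD_FAST_LOAD_FAST c,u → push -12,-1. Stack: [-12, -1]
BINARY_OP // → -12 // -1 = 12. Stack: [12]
LOAD_FAST b → push -1. Stack: [12, -1]
BINARY_OP - → 12 - -1 = 13. Stack: [13]
STORE_FAST k → k=13. Stack: []
LOAD_FAST k → push 13. Stack: [13]
RETURN_VALUE → return 13.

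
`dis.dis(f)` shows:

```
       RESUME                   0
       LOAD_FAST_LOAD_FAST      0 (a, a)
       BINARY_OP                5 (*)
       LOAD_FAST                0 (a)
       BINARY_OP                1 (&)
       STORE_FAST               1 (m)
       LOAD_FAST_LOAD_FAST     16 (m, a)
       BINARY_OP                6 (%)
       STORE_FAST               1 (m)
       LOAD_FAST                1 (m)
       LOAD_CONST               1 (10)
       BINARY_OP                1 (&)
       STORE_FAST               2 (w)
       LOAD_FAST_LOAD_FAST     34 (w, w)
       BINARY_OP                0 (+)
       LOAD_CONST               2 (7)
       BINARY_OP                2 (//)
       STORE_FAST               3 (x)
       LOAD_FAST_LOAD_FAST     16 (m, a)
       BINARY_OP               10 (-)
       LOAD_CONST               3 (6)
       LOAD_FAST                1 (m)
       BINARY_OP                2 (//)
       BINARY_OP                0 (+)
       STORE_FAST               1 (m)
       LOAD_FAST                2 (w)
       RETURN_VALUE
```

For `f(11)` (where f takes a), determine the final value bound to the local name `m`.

-2

LOAD_FAST_LOAD_FAST a,a → push 11,11. Stack: [11, 11]
BINARY_OP * → 11 * 11 = 121. Stack: [121]
LOAD_FAST a → push 11. Stack: [121, 11]
BINARY_OP & → 121 & 11 = 9. Stack: [9]
STORE_FAST m → m=9. Stack: []
LOAD_FAST_LOAD_FAST m,a → push 9,11. Stack: [9, 11]
BINARY_OP % → 9 % 11 = 9. Stack: [9]
STORE_FAST m → m=9. Stack: []
LOAD_FAST m → push 9. Stack: [9]
LOAD_CONST → push 10. Stack: [9, 10]
BINARY_OP & → 9 & 10 = 8. Stack: [8]
STORE_FAST w → w=8. Stack: []
LOAD_FAST_LOAD_FAST w,w → push 8,8. Stack: [8, 8]
BINARY_OP + → 8 + 8 = 16. Stack: [16]
LOAD_CONST → push 7. Stack: [16, 7]
BINARY_OP // → 16 // 7 = 2. Stack: [2]
STORE_FAST x → x=2. Stack: []
LOAD_FAST_LOAD_FAST m,a → push 9,11. Stack: [9, 11]
BINARY_OP - → 9 - 11 = -2. Stack: [-2]
LOAD_CONST → push 6. Stack: [-2, 6]
LOAD_FAST m → push 9. Stack: [-2, 6, 9]
BINARY_OP // → 6 // 9 = 0. Stack: [-2, 0]
BINARY_OP + → -2 + 0 = -2. Stack: [-2]
STORE_FAST m → m=-2. Stack: []
LOAD_FAST w → push 8. Stack: [8]
RETURN_VALUE → return 8.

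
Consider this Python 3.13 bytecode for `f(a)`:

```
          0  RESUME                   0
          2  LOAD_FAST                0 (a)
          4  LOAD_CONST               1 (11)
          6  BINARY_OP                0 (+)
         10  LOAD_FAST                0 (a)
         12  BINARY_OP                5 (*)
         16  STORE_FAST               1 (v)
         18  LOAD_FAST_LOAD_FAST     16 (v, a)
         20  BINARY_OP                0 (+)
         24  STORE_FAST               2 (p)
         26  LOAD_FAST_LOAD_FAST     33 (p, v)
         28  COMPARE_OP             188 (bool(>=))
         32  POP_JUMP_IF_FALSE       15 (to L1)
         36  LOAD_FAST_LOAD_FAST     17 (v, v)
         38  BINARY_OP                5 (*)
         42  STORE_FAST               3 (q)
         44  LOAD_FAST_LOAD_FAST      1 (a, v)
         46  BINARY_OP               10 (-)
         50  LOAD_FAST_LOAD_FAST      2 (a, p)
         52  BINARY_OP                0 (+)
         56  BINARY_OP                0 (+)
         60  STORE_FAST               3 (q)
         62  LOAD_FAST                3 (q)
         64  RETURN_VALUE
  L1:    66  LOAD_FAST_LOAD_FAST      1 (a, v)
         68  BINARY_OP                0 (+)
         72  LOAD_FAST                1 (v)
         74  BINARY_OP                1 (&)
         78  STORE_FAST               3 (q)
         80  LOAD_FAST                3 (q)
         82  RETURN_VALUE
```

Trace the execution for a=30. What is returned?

90

LOAD_FAST a → push 30. Stack: [30]
LOAD_CONST → push 11. Stack: [30, 11]
BINARY_OP + → 30 + 11 = 41. Stack: [41]
LOAD_FAST a → push 30. Stack: [41, 30]
BINARY_OP * → 41 * 30 = 1230. Stack: [1230]
STORE_FAST v → v=1230. Stack: []
LOAD_FAST_LOAD_FAST v,a → push 1230,30. Stack: [1230, 30]
BINARY_OP + → 1230 + 30 = 1260. Stack: [1260]
STORE_FAST p → p=1260. Stack: []
LOAD_FAST_LOAD_FAST p,v → push 1260,1230. Stack: [1260, 1230]
COMPARE_OP bool(>=) → 1260 vs 1230 = True. Stack: [True]
POP_JUMP_IF_FALSE → pop True; no jump. Stack: []
LOAD_FAST_LOAD_FAST v,v → push 1230,1230. Stack: [1230, 1230]
BINARY_OP * → 1230 * 1230 = 1512900. Stack: [1512900]
STORE_FAST q → q=1512900. Stack: []
LOAD_FAST_LOAD_FAST a,v → push 30,1230. Stack: [30, 1230]
BINARY_OP - → 30 - 1230 = -1200. Stack: [-1200]
LOAD_FAST_LOAD_FAST a,p → push 30,1260. Stack: [-1200, 30, 1260]
BINARY_OP + → 30 + 1260 = 1290. Stack: [-1200, 1290]
BINARY_OP + → -1200 + 1290 = 90. Stack: [90]
STORE_FAST q → q=90. Stack: []
LOAD_FAST q → push 90. Stack: [90]
RETURN_VALUE → return 90.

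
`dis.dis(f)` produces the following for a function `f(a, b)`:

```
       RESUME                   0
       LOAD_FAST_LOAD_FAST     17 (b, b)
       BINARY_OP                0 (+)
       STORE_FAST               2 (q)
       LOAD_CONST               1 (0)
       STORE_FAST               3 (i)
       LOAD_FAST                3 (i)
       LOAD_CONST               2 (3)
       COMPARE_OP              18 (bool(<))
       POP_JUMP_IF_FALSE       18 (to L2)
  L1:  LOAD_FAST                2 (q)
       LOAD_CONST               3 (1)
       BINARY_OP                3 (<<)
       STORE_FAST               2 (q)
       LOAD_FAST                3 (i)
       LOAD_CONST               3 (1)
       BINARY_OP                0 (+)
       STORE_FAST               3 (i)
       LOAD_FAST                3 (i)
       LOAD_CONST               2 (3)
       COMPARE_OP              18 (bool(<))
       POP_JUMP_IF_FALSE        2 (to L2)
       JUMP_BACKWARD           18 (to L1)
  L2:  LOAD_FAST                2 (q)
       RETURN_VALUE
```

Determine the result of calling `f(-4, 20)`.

LOAD_FAST_LOAD_FAST b,b → push 20,20. Stack: [20, 20]
BINARY_OP + → 20 + 20 = 40. Stack: [40]
STORE_FAST q → q=40. Stack: []
LOAD_CONST → push 0. Stack: [0]
STORE_FAST i → i=0. Stack: []
LOAD_FAST i → push 0. Stack: [0]
LOAD_CONST → push 3. Stack: [0, 3]
COMPARE_OP bool(<) → 0 vs 3 = True. Stack: [True]
POP_JUMP_IF_FALSE → pop True; no jump. Stack: []
LOAD_FAST q → push 40. Stack: [40]
LOAD_CONST → push 1. Stack: [40, 1]
BINARY_OP << → 40 << 1 = 80. Stack: [80]
STORE_FAST q → q=80. Stack: []
LOAD_FAST i → push 0. Stack: [0]
LOAD_CONST → push 1. Stack: [0, 1]
BINARY_OP + → 0 + 1 = 1. Stack: [1]
STORE_FAST i → i=1. Stack: []
LOAD_FAST i → push 1. Stack: [1]
LOAD_CONST → push 3. Stack: [1, 3]
COMPARE_OP bool(<) → 1 vs 3 = True. Stack: [True]
POP_JUMP_IF_FALSE → pop True; no jump. Stack: []
LOAD_FAST q → push 80. Stack: [80]
LOAD_CONST → push 1. Stack: [80, 1]
BINARY_OP << → 80 << 1 = 160. Stack: [160]
STORE_FAST q → q=160. Stack: []
LOAD_FAST i → push 1. Stack: [1]
LOAD_CONST → push 1. Stack: [1, 1]
BINARY_OP + → 1 + 1 = 2. Stack: [2]
STORE_FAST i → i=2. Stack: []
LOAD_FAST i → push 2. Stack: [2]
LOAD_CONST → push 3. Stack: [2, 3]
COMPARE_OP bool(<) → 2 vs 3 = True. Stack: [True]
POP_JUMP_IF_FALSE → pop True; no jump. Stack: []
LOAD_FAST q → push 160. Stack: [160]
LOAD_CONST → push 1. Stack: [160, 1]
BINARY_OP << → 160 << 1 = 320. Stack: [320]
STORE_FAST q → q=320. Stack: []
LOAD_FAST i → push 2. Stack: [2]
LOAD_CONST → push 1. Stack: [2, 1]
BINARY_OP + → 2 + 1 = 3. Stack: [3]
STORE_FAST i → i=3. Stack: []
LOAD_FAST i → push 3. Stack: [3]
LOAD_CONST → push 3. Stack: [3, 3]
COMPARE_OP bool(<) → 3 vs 3 = False. Stack: [False]
POP_JUMP_IF_FALSE → pop False; jump. Stack: []
LOAD_FAST q → push 320. Stack: [320]
RETURN_VALUE → return 320.

320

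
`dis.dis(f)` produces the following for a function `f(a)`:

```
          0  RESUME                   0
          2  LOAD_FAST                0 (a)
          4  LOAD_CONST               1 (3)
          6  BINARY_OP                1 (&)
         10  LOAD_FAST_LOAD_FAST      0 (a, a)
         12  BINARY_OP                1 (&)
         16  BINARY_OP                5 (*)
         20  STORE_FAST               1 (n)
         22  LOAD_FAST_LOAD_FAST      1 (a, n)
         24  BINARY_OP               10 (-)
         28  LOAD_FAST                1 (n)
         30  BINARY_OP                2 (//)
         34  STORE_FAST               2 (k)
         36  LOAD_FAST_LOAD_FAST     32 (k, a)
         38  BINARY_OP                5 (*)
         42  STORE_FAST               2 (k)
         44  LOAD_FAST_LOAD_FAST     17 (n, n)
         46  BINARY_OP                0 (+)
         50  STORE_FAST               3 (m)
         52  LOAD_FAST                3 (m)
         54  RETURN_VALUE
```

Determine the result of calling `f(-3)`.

-6

LOAD_FAST a → push -3. Stack: [-3]
LOAD_CONST → push 3. Stack: [-3, 3]
BINARY_OP & → -3 & 3 = 1. Stack: [1]
LOAD_FAST_LOAD_FAST a,a → push -3,-3. Stack: [1, -3, -3]
BINARY_OP & → -3 & -3 = -3. Stack: [1, -3]
BINARY_OP * → 1 * -3 = -3. Stack: [-3]
STORE_FAST n → n=-3. Stack: []
LOAD_FAST_LOAD_FAST a,n → push -3,-3. Stack: [-3, -3]
BINARY_OP - → -3 - -3 = 0. Stack: [0]
LOAD_FAST n → push -3. Stack: [0, -3]
BINARY_OP // → 0 // -3 = 0. Stack: [0]
STORE_FAST k → k=0. Stack: []
LOAD_FAST_LOAD_FAST k,a → push 0,-3. Stack: [0, -3]
BINARY_OP * → 0 * -3 = 0. Stack: [0]
STORE_FAST k → k=0. Stack: []
LOAD_FAST_LOAD_FAST n,n → push -3,-3. Stack: [-3, -3]
BINARY_OP + → -3 + -3 = -6. Stack: [-6]
STORE_FAST m → m=-6. Stack: []
LOAD_FAST m → push -6. Stack: [-6]
RETURN_VALUE → return -6.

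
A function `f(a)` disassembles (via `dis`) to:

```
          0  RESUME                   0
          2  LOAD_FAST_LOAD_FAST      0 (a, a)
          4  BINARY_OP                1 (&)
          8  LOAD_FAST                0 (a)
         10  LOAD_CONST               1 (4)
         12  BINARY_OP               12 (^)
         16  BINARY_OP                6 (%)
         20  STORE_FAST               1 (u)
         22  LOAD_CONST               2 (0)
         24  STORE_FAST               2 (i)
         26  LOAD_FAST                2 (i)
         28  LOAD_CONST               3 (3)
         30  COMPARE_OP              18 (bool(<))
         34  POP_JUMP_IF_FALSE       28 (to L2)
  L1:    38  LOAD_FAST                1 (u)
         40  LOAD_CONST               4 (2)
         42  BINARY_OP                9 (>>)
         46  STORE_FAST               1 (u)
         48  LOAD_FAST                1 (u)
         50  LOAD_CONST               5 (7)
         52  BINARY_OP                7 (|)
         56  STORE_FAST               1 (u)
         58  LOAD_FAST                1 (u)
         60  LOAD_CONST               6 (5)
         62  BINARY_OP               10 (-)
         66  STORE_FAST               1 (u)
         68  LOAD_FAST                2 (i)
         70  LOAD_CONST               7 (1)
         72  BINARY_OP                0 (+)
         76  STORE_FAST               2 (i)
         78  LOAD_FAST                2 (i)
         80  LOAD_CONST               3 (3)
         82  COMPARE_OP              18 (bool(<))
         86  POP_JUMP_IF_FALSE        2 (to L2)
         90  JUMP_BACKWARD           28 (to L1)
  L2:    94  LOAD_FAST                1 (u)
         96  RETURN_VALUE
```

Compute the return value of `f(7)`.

2

LOAD_FAST_LOAD_FAST a,a → push 7,7
BINARY_OP & → 7 & 7 = 7
LOAD_FAST a → push 7
LOAD_CONST → push 4
BINARY_OP ^ → 7 ^ 4 = 3
BINARY_OP % → 7 % 3 = 1
STORE_FAST u → u=1
LOAD_CONST → push 0
STORE_FAST i → i=0
LOAD_FAST i → push 0
LOAD_CONST → push 3
COMPARE_OP bool(<) → 0 vs 3 = True
POP_JUMP_IF_FALSE → pop True; no jump
LOAD_FAST u → push 1
LOAD_CONST → push 2
BINARY_OP >> → 1 >> 2 = 0
STORE_FAST u → u=0
LOAD_FAST u → push 0
LOAD_CONST → push 7
BINARY_OP | → 0 | 7 = 7
STORE_FAST u → u=7
LOAD_FAST u → push 7
LOAD_CONST → push 5
BINARY_OP - → 7 - 5 = 2
STORE_FAST u → u=2
LOAD_FAST i → push 0
LOAD_CONST → push 1
BINARY_OP + → 0 + 1 = 1
STORE_FAST i → i=1
LOAD_FAST i → push 1
LOAD_CONST → push 3
COMPARE_OP bool(<) → 1 vs 3 = True
POP_JUMP_IF_FALSE → pop True; no jump
LOAD_FAST u → push 2
LOAD_CONST → push 2
BINARY_OP >> → 2 >> 2 = 0
STORE_FAST u → u=0
LOAD_FAST u → push 0
LOAD_CONST → push 7
BINARY_OP | → 0 | 7 = 7
STORE_FAST u → u=7
LOAD_FAST u → push 7
LOAD_CONST → push 5
BINARY_OP - → 7 - 5 = 2
STORE_FAST u → u=2
LOAD_FAST i → push 1
LOAD_CONST → push 1
BINARY_OP + → 1 + 1 = 2
STORE_FAST i → i=2
LOAD_FAST i → push 2
LOAD_CONST → push 3
COMPARE_OP bool(<) → 2 vs 3 = True
POP_JUMP_IF_FALSE → pop True; no jump
LOAD_FAST u → push 2
LOAD_CONST → push 2
BINARY_OP >> → 2 >> 2 = 0
STORE_FAST u → u=0
LOAD_FAST u → push 0
LOAD_CONST → push 7
BINARY_OP | → 0 | 7 = 7
STORE_FAST u → u=7
LOAD_FAST u → push 7
LOAD_CONST → push 5
BINARY_OP - → 7 - 5 = 2
STORE_FAST u → u=2
LOAD_FAST i → push 2
LOAD_CONST → push 1
BINARY_OP + → 2 + 1 = 3
STORE_FAST i → i=3
LOAD_FAST i → push 3
LOAD_CONST → push 3
COMPARE_OP bool(<) → 3 vs 3 = False
POP_JUMP_IF_FALSE → pop False; jump
LOAD_FAST u → push 2
RETURN_VALUE → return 2.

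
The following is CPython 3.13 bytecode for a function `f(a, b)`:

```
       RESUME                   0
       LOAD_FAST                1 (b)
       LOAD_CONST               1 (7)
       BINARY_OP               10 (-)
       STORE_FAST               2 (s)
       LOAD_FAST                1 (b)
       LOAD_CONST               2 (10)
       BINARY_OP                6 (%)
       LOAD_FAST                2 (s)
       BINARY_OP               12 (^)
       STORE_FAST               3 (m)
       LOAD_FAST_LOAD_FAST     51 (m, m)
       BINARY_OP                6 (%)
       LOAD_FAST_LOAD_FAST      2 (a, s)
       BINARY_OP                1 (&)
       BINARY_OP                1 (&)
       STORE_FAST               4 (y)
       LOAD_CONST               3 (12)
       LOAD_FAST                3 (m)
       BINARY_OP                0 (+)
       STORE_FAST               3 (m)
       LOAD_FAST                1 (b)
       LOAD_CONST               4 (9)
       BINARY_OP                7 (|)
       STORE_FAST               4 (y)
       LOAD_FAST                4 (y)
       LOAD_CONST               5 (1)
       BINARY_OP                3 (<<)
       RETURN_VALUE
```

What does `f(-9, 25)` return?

50

LOAD_FAST b → push 25. Stack: [25]
LOAD_CONST → push 7. Stack: [25, 7]
BINARY_OP - → 25 - 7 = 18. Stack: [18]
STORE_FAST s → s=18. Stack: []
LOAD_FAST b → push 25. Stack: [25]
LOAD_CONST → push 10. Stack: [25, 10]
BINARY_OP % → 25 % 10 = 5. Stack: [5]
LOAD_FAST s → push 18. Stack: [5, 18]
BINARY_OP ^ → 5 ^ 18 = 23. Stack: [23]
STORE_FAST m → m=23. Stack: []
LOAD_FAST_LOAD_FAST m,m → push 23,23. Stack: [23, 23]
BINARY_OP % → 23 % 23 = 0. Stack: [0]
LOAD_FAST_LOAD_FAST a,s → push -9,18. Stack: [0, -9, 18]
BINARY_OP & → -9 & 18 = 18. Stack: [0, 18]
BINARY_OP & → 0 & 18 = 0. Stack: [0]
STORE_FAST y → y=0. Stack: []
LOAD_CONST → push 12. Stack: [12]
LOAD_FAST m → push 23. Stack: [12, 23]
BINARY_OP + → 12 + 23 = 35. Stack: [35]
STORE_FAST m → m=35. Stack: []
LOAD_FAST b → push 25. Stack: [25]
LOAD_CONST → push 9. Stack: [25, 9]
BINARY_OP | → 25 | 9 = 25. Stack: [25]
STORE_FAST y → y=25. Stack: []
LOAD_FAST y → push 25. Stack: [25]
LOAD_CONST → push 1. Stack: [25, 1]
BINARY_OP << → 25 << 1 = 50. Stack: [50]
RETURN_VALUE → return 50.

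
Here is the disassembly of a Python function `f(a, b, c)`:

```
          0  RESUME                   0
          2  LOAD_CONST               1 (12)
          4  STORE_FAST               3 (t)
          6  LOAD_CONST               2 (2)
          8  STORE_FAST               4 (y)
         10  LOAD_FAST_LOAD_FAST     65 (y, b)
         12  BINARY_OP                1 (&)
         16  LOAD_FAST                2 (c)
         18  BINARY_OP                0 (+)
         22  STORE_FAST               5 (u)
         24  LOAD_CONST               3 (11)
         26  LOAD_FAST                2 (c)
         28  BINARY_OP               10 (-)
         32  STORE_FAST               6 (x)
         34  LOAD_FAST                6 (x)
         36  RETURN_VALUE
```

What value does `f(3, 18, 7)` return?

LOAD_CONST → push 12. Stack: [12]
STORE_FAST t → t=12. Stack: []
LOAD_CONST → push 2. Stack: [2]
STORE_FAST y → y=2. Stack: []
LOAD_FAST_LOAD_FAST y,b → push 2,18. Stack: [2, 18]
BINARY_OP & → 2 & 18 = 2. Stack: [2]
LOAD_FAST c → push 7. Stack: [2, 7]
BINARY_OP + → 2 + 7 = 9. Stack: [9]
STORE_FAST u → u=9. Stack: []
LOAD_CONST → push 11. Stack: [11]
LOAD_FAST c → push 7. Stack: [11, 7]
BINARY_OP - → 11 - 7 = 4. Stack: [4]
STORE_FAST x → x=4. Stack: []
LOAD_FAST x → push 4. Stack: [4]
RETURN_VALUE → return 4.

4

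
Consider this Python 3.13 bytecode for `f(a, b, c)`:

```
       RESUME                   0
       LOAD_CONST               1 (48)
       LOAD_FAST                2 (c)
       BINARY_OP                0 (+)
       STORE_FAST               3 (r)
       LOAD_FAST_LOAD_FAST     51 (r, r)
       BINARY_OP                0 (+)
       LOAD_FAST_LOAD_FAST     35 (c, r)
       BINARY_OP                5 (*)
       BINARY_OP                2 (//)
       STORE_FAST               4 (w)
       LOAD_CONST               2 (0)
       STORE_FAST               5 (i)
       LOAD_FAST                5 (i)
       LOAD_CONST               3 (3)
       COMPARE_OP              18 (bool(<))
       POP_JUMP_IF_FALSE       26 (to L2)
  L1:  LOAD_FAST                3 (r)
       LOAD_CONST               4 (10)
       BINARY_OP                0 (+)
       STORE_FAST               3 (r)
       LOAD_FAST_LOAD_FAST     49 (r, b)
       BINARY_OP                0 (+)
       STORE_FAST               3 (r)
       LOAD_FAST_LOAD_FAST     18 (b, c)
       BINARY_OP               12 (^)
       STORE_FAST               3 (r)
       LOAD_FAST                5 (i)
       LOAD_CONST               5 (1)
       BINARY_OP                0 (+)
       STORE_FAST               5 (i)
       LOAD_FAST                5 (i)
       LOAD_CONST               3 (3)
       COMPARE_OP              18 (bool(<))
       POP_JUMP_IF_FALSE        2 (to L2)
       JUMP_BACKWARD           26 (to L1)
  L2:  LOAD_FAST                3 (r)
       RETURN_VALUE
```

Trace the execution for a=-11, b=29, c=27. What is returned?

LOAD_CONST → push 48
LOAD_FAST c → push 27
BINARY_OP + → 48 + 27 = 75
STORE_FAST r → r=75
LOAD_FAST_LOAD_FAST r,r → push 75,75
BINARY_OP + → 75 + 75 = 150
LOAD_FAST_LOAD_FAST c,r → push 27,75
BINARY_OP * → 27 * 75 = 2025
BINARY_OP // → 150 // 2025 = 0
STORE_FAST w → w=0
LOAD_CONST → push 0
STORE_FAST i → i=0
LOAD_FAST i → push 0
LOAD_CONST → push 3
COMPARE_OP bool(<) → 0 vs 3 = True
POP_JUMP_IF_FALSE → pop True; no jump
LOAD_FAST r → push 75
LOAD_CONST → push 10
BINARY_OP + → 75 + 10 = 85
STORE_FAST r → r=85
LOAD_FAST_LOAD_FAST r,b → push 85,29
BINARY_OP + → 85 + 29 = 114
STORE_FAST r → r=114
LOAD_FAST_LOAD_FAST b,c → push 29,27
BINARY_OP ^ → 29 ^ 27 = 6
STORE_FAST r → r=6
LOAD_FAST i → push 0
LOAD_CONST → push 1
BINARY_OP + → 0 + 1 = 1
STORE_FAST i → i=1
LOAD_FAST i → push 1
LOAD_CONST → push 3
COMPARE_OP bool(<) → 1 vs 3 = True
POP_JUMP_IF_FALSE → pop True; no jump
LOAD_FAST r → push 6
LOAD_CONST → push 10
BINARY_OP + → 6 + 10 = 16
STORE_FAST r → r=16
LOAD_FAST_LOAD_FAST r,b → push 16,29
BINARY_OP + → 16 + 29 = 45
STORE_FAST r → r=45
LOAD_FAST_LOAD_FAST b,c → push 29,27
BINARY_OP ^ → 29 ^ 27 = 6
STORE_FAST r → r=6
LOAD_FAST i → push 1
LOAD_CONST → push 1
BINARY_OP + → 1 + 1 = 2
STORE_FAST i → i=2
LOAD_FAST i → push 2
LOAD_CONST → push 3
COMPARE_OP bool(<) → 2 vs 3 = True
POP_JUMP_IF_FALSE → pop True; no jump
LOAD_FAST r → push 6
LOAD_CONST → push 10
BINARY_OP + → 6 + 10 = 16
STORE_FAST r → r=16
LOAD_FAST_LOAD_FAST r,b → push 16,29
BINARY_OP + → 16 + 29 = 45
STORE_FAST r → r=45
LOAD_FAST_LOAD_FAST b,c → push 29,27
BINARY_OP ^ → 29 ^ 27 = 6
STORE_FAST r → r=6
LOAD_FAST i → push 2
LOAD_CONST → push 1
BINARY_OP + → 2 + 1 = 3
STORE_FAST i → i=3
LOAD_FAST i → push 3
LOAD_CONST → push 3
COMPARE_OP bool(<) → 3 vs 3 = False
POP_JUMP_IF_FALSE → pop False; jump
LOAD_FAST r → push 6
RETURN_VALUE → return 6.

6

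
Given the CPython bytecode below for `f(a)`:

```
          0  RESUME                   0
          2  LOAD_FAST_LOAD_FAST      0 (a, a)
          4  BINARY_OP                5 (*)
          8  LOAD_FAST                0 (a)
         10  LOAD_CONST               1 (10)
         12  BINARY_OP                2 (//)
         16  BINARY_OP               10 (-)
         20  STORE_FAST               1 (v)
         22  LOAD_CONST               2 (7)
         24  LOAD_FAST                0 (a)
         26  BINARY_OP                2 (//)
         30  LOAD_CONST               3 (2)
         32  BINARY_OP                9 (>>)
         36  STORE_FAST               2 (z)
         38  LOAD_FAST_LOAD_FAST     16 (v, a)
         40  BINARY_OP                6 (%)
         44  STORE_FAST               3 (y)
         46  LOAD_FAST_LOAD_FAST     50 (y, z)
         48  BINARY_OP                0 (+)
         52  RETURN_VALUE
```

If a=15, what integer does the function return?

LOAD_FAST_LOAD_FAST a,a → push 15,15. Stack: [15, 15]
BINARY_OP * → 15 * 15 = 225. Stack: [225]
LOAD_FAST a → push 15. Stack: [225, 15]
LOAD_CONST → push 10. Stack: [225, 15, 10]
BINARY_OP // → 15 // 10 = 1. Stack: [225, 1]
BINARY_OP - → 225 - 1 = 224. Stack: [224]
STORE_FAST v → v=224. Stack: []
LOAD_CONST → push 7. Stack: [7]
LOAD_FAST a → push 15. Stack: [7, 15]
BINARY_OP // → 7 // 15 = 0. Stack: [0]
LOAD_CONST → push 2. Stack: [0, 2]
BINARY_OP >> → 0 >> 2 = 0. Stack: [0]
STORE_FAST z → z=0. Stack: []
LOAD_FAST_LOAD_FAST v,a → push 224,15. Stack: [224, 15]
BINARY_OP % → 224 % 15 = 14. Stack: [14]
STORE_FAST y → y=14. Stack: []
LOAD_FAST_LOAD_FAST y,z → push 14,0. Stack: [14, 0]
BINARY_OP + → 14 + 0 = 14. Stack: [14]
RETURN_VALUE → return 14.

14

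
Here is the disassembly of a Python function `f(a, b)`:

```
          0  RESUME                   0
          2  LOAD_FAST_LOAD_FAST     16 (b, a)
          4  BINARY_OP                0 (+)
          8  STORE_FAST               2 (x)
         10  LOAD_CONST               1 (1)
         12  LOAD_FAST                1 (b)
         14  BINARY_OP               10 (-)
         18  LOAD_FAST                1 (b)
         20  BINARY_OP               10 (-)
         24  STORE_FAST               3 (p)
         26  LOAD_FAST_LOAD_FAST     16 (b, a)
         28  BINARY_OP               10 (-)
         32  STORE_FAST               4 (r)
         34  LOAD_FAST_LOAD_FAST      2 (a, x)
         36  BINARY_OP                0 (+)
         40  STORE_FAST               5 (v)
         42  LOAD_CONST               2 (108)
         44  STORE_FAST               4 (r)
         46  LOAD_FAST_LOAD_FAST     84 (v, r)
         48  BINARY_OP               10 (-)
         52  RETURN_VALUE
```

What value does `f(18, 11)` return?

LOAD_FAST_LOAD_FAST b,a → push 11,18. Stack: [11, 18]
BINARY_OP + → 11 + 18 = 29. Stack: [29]
STORE_FAST x → x=29. Stack: []
LOAD_CONST → push 1. Stack: [1]
LOAD_FAST b → push 11. Stack: [1, 11]
BINARY_OP - → 1 - 11 = -10. Stack: [-10]
LOAD_FAST b → push 11. Stack: [-10, 11]
BINARY_OP - → -10 - 11 = -21. Stack: [-21]
STORE_FAST p → p=-21. Stack: []
LOAD_FAST_LOAD_FAST b,a → push 11,18. Stack: [11, 18]
BINARY_OP - → 11 - 18 = -7. Stack: [-7]
STORE_FAST r → r=-7. Stack: []
LOAD_FAST_LOAD_FAST a,x → push 18,29. Stack: [18, 29]
BINARY_OP + → 18 + 29 = 47. Stack: [47]
STORE_FAST v → v=47. Stack: []
LOAD_CONST → push 108. Stack: [108]
STORE_FAST r → r=108. Stack: []
LOAD_FAST_LOAD_FAST v,r → push 47,108. Stack: [47, 108]
BINARY_OP - → 47 - 108 = -61. Stack: [-61]
RETURN_VALUE → return -61.

-61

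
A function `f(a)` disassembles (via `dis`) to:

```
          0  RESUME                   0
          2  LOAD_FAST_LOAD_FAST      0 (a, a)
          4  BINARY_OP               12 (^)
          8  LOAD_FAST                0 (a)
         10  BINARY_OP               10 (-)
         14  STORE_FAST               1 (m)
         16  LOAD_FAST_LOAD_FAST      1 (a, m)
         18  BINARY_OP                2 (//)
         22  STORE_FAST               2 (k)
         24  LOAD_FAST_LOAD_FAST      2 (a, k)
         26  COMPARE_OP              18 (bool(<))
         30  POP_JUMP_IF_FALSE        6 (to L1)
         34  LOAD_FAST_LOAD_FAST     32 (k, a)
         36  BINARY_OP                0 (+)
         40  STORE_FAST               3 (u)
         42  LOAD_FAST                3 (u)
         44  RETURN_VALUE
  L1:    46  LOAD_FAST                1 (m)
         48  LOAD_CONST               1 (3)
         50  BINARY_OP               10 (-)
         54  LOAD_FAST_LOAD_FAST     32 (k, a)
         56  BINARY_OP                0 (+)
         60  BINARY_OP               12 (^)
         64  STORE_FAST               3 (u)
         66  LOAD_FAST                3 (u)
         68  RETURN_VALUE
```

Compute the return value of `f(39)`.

-16

LOAD_FAST_LOAD_FAST a,a → push 39,39. Stack: [39, 39]
BINARY_OP ^ → 39 ^ 39 = 0. Stack: [0]
LOAD_FAST a → push 39. Stack: [0, 39]
BINARY_OP - → 0 - 39 = -39. Stack: [-39]
STORE_FAST m → m=-39. Stack: []
LOAD_FAST_LOAD_FAST a,m → push 39,-39. Stack: [39, -39]
BINARY_OP // → 39 // -39 = -1. Stack: [-1]
STORE_FAST k → k=-1. Stack: []
LOAD_FAST_LOAD_FAST a,k → push 39,-1. Stack: [39, -1]
COMPARE_OP bool(<) → 39 vs -1 = False. Stack: [False]
POP_JUMP_IF_FALSE → pop False; jump. Stack: []
LOAD_FAST m → push -39. Stack: [-39]
LOAD_CONST → push 3. Stack: [-39, 3]
BINARY_OP - → -39 - 3 = -42. Stack: [-42]
LOAD_FAST_LOAD_FAST k,a → push -1,39. Stack: [-42, -1, 39]
BINARY_OP + → -1 + 39 = 38. Stack: [-42, 38]
BINARY_OP ^ → -42 ^ 38 = -16. Stack: [-16]
STORE_FAST u → u=-16. Stack: []
LOAD_FAST u → push -16. Stack: [-16]
RETURN_VALUE → return -16.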